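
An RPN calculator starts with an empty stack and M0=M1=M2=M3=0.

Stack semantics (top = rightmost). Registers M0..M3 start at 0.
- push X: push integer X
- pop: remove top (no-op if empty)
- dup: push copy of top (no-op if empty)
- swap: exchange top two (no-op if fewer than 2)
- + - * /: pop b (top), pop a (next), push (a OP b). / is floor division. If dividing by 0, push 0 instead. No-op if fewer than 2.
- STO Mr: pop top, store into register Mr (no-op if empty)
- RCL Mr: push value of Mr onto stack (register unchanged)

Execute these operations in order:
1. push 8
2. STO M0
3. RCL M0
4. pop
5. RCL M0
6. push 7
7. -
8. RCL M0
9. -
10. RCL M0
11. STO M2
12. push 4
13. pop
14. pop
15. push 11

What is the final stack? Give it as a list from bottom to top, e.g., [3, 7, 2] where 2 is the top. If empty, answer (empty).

After op 1 (push 8): stack=[8] mem=[0,0,0,0]
After op 2 (STO M0): stack=[empty] mem=[8,0,0,0]
After op 3 (RCL M0): stack=[8] mem=[8,0,0,0]
After op 4 (pop): stack=[empty] mem=[8,0,0,0]
After op 5 (RCL M0): stack=[8] mem=[8,0,0,0]
After op 6 (push 7): stack=[8,7] mem=[8,0,0,0]
After op 7 (-): stack=[1] mem=[8,0,0,0]
After op 8 (RCL M0): stack=[1,8] mem=[8,0,0,0]
After op 9 (-): stack=[-7] mem=[8,0,0,0]
After op 10 (RCL M0): stack=[-7,8] mem=[8,0,0,0]
After op 11 (STO M2): stack=[-7] mem=[8,0,8,0]
After op 12 (push 4): stack=[-7,4] mem=[8,0,8,0]
After op 13 (pop): stack=[-7] mem=[8,0,8,0]
After op 14 (pop): stack=[empty] mem=[8,0,8,0]
After op 15 (push 11): stack=[11] mem=[8,0,8,0]

Answer: [11]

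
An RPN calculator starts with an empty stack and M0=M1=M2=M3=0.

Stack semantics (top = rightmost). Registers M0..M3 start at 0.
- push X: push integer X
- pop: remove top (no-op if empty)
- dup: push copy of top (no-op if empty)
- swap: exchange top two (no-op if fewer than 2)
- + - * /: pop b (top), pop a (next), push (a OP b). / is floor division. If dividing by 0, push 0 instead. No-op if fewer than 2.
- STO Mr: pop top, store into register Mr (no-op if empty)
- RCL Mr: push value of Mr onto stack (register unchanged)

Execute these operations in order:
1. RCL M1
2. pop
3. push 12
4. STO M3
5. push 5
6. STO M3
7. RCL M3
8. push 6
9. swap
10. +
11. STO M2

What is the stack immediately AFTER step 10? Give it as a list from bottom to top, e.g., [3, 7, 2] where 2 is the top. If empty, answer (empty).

After op 1 (RCL M1): stack=[0] mem=[0,0,0,0]
After op 2 (pop): stack=[empty] mem=[0,0,0,0]
After op 3 (push 12): stack=[12] mem=[0,0,0,0]
After op 4 (STO M3): stack=[empty] mem=[0,0,0,12]
After op 5 (push 5): stack=[5] mem=[0,0,0,12]
After op 6 (STO M3): stack=[empty] mem=[0,0,0,5]
After op 7 (RCL M3): stack=[5] mem=[0,0,0,5]
After op 8 (push 6): stack=[5,6] mem=[0,0,0,5]
After op 9 (swap): stack=[6,5] mem=[0,0,0,5]
After op 10 (+): stack=[11] mem=[0,0,0,5]

[11]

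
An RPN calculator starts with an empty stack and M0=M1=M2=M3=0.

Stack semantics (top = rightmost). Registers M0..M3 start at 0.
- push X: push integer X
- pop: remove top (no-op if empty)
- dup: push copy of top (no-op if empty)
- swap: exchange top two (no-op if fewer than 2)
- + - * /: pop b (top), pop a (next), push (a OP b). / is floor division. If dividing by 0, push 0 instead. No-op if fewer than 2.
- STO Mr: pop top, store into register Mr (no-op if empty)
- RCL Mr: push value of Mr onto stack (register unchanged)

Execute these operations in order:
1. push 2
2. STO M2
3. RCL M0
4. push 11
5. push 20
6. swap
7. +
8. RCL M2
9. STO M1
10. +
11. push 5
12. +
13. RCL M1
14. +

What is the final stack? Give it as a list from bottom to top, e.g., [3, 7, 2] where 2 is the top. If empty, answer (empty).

Answer: [38]

Derivation:
After op 1 (push 2): stack=[2] mem=[0,0,0,0]
After op 2 (STO M2): stack=[empty] mem=[0,0,2,0]
After op 3 (RCL M0): stack=[0] mem=[0,0,2,0]
After op 4 (push 11): stack=[0,11] mem=[0,0,2,0]
After op 5 (push 20): stack=[0,11,20] mem=[0,0,2,0]
After op 6 (swap): stack=[0,20,11] mem=[0,0,2,0]
After op 7 (+): stack=[0,31] mem=[0,0,2,0]
After op 8 (RCL M2): stack=[0,31,2] mem=[0,0,2,0]
After op 9 (STO M1): stack=[0,31] mem=[0,2,2,0]
After op 10 (+): stack=[31] mem=[0,2,2,0]
After op 11 (push 5): stack=[31,5] mem=[0,2,2,0]
After op 12 (+): stack=[36] mem=[0,2,2,0]
After op 13 (RCL M1): stack=[36,2] mem=[0,2,2,0]
After op 14 (+): stack=[38] mem=[0,2,2,0]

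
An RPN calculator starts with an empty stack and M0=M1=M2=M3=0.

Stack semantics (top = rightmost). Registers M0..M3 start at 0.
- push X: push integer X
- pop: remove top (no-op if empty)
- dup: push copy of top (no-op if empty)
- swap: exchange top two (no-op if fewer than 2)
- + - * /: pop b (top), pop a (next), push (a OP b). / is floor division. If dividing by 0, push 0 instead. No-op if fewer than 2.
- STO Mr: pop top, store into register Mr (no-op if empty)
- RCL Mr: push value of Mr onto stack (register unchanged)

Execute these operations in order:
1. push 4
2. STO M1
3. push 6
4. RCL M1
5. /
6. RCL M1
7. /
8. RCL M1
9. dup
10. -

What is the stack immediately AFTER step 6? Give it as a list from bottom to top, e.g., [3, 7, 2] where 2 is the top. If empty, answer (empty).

After op 1 (push 4): stack=[4] mem=[0,0,0,0]
After op 2 (STO M1): stack=[empty] mem=[0,4,0,0]
After op 3 (push 6): stack=[6] mem=[0,4,0,0]
After op 4 (RCL M1): stack=[6,4] mem=[0,4,0,0]
After op 5 (/): stack=[1] mem=[0,4,0,0]
After op 6 (RCL M1): stack=[1,4] mem=[0,4,0,0]

[1, 4]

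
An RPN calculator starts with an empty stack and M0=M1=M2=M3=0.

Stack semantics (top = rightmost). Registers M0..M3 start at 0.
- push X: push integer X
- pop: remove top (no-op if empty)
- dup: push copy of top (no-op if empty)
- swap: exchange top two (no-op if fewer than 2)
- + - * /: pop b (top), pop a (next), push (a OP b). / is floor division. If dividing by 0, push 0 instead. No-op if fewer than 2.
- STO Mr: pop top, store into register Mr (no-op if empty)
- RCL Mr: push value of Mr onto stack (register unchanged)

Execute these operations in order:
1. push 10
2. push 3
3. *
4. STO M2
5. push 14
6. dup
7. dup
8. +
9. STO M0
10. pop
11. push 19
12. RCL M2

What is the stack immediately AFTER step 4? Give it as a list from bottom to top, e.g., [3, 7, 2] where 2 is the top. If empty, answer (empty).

After op 1 (push 10): stack=[10] mem=[0,0,0,0]
After op 2 (push 3): stack=[10,3] mem=[0,0,0,0]
After op 3 (*): stack=[30] mem=[0,0,0,0]
After op 4 (STO M2): stack=[empty] mem=[0,0,30,0]

(empty)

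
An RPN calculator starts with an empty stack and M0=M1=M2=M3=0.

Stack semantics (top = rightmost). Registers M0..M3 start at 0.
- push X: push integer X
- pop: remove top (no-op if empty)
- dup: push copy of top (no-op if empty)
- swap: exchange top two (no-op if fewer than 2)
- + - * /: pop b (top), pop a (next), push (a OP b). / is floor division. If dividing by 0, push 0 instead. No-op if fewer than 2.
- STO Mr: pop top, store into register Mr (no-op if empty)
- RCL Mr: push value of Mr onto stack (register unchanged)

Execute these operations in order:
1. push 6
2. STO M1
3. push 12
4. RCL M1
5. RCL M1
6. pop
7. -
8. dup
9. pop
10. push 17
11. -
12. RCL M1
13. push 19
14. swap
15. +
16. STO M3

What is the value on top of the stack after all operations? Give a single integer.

After op 1 (push 6): stack=[6] mem=[0,0,0,0]
After op 2 (STO M1): stack=[empty] mem=[0,6,0,0]
After op 3 (push 12): stack=[12] mem=[0,6,0,0]
After op 4 (RCL M1): stack=[12,6] mem=[0,6,0,0]
After op 5 (RCL M1): stack=[12,6,6] mem=[0,6,0,0]
After op 6 (pop): stack=[12,6] mem=[0,6,0,0]
After op 7 (-): stack=[6] mem=[0,6,0,0]
After op 8 (dup): stack=[6,6] mem=[0,6,0,0]
After op 9 (pop): stack=[6] mem=[0,6,0,0]
After op 10 (push 17): stack=[6,17] mem=[0,6,0,0]
After op 11 (-): stack=[-11] mem=[0,6,0,0]
After op 12 (RCL M1): stack=[-11,6] mem=[0,6,0,0]
After op 13 (push 19): stack=[-11,6,19] mem=[0,6,0,0]
After op 14 (swap): stack=[-11,19,6] mem=[0,6,0,0]
After op 15 (+): stack=[-11,25] mem=[0,6,0,0]
After op 16 (STO M3): stack=[-11] mem=[0,6,0,25]

Answer: -11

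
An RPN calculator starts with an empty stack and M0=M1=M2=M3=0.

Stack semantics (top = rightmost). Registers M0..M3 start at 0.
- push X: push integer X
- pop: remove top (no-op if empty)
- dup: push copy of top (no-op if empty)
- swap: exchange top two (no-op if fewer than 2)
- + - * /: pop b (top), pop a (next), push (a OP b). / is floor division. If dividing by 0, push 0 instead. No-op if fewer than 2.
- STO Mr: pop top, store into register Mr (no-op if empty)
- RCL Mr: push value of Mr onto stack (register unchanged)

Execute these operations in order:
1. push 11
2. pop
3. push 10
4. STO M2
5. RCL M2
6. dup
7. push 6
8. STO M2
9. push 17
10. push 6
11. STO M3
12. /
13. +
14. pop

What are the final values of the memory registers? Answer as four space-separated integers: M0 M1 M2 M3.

After op 1 (push 11): stack=[11] mem=[0,0,0,0]
After op 2 (pop): stack=[empty] mem=[0,0,0,0]
After op 3 (push 10): stack=[10] mem=[0,0,0,0]
After op 4 (STO M2): stack=[empty] mem=[0,0,10,0]
After op 5 (RCL M2): stack=[10] mem=[0,0,10,0]
After op 6 (dup): stack=[10,10] mem=[0,0,10,0]
After op 7 (push 6): stack=[10,10,6] mem=[0,0,10,0]
After op 8 (STO M2): stack=[10,10] mem=[0,0,6,0]
After op 9 (push 17): stack=[10,10,17] mem=[0,0,6,0]
After op 10 (push 6): stack=[10,10,17,6] mem=[0,0,6,0]
After op 11 (STO M3): stack=[10,10,17] mem=[0,0,6,6]
After op 12 (/): stack=[10,0] mem=[0,0,6,6]
After op 13 (+): stack=[10] mem=[0,0,6,6]
After op 14 (pop): stack=[empty] mem=[0,0,6,6]

Answer: 0 0 6 6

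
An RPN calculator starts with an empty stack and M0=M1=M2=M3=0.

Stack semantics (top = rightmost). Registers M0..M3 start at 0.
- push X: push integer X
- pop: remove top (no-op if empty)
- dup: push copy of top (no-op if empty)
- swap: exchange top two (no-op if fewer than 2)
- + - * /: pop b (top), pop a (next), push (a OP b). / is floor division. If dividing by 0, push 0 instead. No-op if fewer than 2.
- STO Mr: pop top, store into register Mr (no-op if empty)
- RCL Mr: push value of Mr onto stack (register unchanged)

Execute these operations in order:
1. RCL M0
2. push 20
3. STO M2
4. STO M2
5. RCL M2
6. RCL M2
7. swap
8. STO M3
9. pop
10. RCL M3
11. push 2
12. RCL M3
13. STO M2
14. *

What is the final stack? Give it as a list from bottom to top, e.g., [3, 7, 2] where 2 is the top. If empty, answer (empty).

Answer: [0]

Derivation:
After op 1 (RCL M0): stack=[0] mem=[0,0,0,0]
After op 2 (push 20): stack=[0,20] mem=[0,0,0,0]
After op 3 (STO M2): stack=[0] mem=[0,0,20,0]
After op 4 (STO M2): stack=[empty] mem=[0,0,0,0]
After op 5 (RCL M2): stack=[0] mem=[0,0,0,0]
After op 6 (RCL M2): stack=[0,0] mem=[0,0,0,0]
After op 7 (swap): stack=[0,0] mem=[0,0,0,0]
After op 8 (STO M3): stack=[0] mem=[0,0,0,0]
After op 9 (pop): stack=[empty] mem=[0,0,0,0]
After op 10 (RCL M3): stack=[0] mem=[0,0,0,0]
After op 11 (push 2): stack=[0,2] mem=[0,0,0,0]
After op 12 (RCL M3): stack=[0,2,0] mem=[0,0,0,0]
After op 13 (STO M2): stack=[0,2] mem=[0,0,0,0]
After op 14 (*): stack=[0] mem=[0,0,0,0]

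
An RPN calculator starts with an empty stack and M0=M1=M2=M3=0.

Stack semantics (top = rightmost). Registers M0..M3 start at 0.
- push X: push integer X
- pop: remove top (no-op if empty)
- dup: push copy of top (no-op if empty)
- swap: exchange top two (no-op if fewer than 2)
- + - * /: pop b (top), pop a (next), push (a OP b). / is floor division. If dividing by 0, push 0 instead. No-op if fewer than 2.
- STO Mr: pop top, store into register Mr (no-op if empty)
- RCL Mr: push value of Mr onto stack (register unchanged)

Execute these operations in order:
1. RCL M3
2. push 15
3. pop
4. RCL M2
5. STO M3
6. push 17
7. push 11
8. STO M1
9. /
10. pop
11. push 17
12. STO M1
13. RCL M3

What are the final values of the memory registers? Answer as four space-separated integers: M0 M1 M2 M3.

Answer: 0 17 0 0

Derivation:
After op 1 (RCL M3): stack=[0] mem=[0,0,0,0]
After op 2 (push 15): stack=[0,15] mem=[0,0,0,0]
After op 3 (pop): stack=[0] mem=[0,0,0,0]
After op 4 (RCL M2): stack=[0,0] mem=[0,0,0,0]
After op 5 (STO M3): stack=[0] mem=[0,0,0,0]
After op 6 (push 17): stack=[0,17] mem=[0,0,0,0]
After op 7 (push 11): stack=[0,17,11] mem=[0,0,0,0]
After op 8 (STO M1): stack=[0,17] mem=[0,11,0,0]
After op 9 (/): stack=[0] mem=[0,11,0,0]
After op 10 (pop): stack=[empty] mem=[0,11,0,0]
After op 11 (push 17): stack=[17] mem=[0,11,0,0]
After op 12 (STO M1): stack=[empty] mem=[0,17,0,0]
After op 13 (RCL M3): stack=[0] mem=[0,17,0,0]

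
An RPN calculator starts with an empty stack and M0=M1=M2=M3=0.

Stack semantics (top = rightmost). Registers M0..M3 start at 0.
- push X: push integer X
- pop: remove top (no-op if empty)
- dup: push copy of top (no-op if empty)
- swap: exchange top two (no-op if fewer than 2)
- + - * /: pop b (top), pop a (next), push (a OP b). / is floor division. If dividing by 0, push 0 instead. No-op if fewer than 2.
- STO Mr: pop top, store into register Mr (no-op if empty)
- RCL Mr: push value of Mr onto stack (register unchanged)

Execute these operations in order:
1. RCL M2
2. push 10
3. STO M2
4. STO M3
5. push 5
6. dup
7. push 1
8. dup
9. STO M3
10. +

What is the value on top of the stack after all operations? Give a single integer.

Answer: 6

Derivation:
After op 1 (RCL M2): stack=[0] mem=[0,0,0,0]
After op 2 (push 10): stack=[0,10] mem=[0,0,0,0]
After op 3 (STO M2): stack=[0] mem=[0,0,10,0]
After op 4 (STO M3): stack=[empty] mem=[0,0,10,0]
After op 5 (push 5): stack=[5] mem=[0,0,10,0]
After op 6 (dup): stack=[5,5] mem=[0,0,10,0]
After op 7 (push 1): stack=[5,5,1] mem=[0,0,10,0]
After op 8 (dup): stack=[5,5,1,1] mem=[0,0,10,0]
After op 9 (STO M3): stack=[5,5,1] mem=[0,0,10,1]
After op 10 (+): stack=[5,6] mem=[0,0,10,1]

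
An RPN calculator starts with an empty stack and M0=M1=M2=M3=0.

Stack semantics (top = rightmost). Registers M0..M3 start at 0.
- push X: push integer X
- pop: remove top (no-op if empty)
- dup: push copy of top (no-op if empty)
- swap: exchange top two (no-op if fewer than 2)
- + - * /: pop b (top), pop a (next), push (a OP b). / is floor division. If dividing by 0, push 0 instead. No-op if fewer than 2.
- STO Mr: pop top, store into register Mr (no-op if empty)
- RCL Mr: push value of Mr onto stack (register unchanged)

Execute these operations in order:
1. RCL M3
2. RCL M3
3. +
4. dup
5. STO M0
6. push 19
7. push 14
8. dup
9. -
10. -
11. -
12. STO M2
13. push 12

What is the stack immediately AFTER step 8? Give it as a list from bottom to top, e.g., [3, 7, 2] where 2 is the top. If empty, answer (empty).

After op 1 (RCL M3): stack=[0] mem=[0,0,0,0]
After op 2 (RCL M3): stack=[0,0] mem=[0,0,0,0]
After op 3 (+): stack=[0] mem=[0,0,0,0]
After op 4 (dup): stack=[0,0] mem=[0,0,0,0]
After op 5 (STO M0): stack=[0] mem=[0,0,0,0]
After op 6 (push 19): stack=[0,19] mem=[0,0,0,0]
After op 7 (push 14): stack=[0,19,14] mem=[0,0,0,0]
After op 8 (dup): stack=[0,19,14,14] mem=[0,0,0,0]

[0, 19, 14, 14]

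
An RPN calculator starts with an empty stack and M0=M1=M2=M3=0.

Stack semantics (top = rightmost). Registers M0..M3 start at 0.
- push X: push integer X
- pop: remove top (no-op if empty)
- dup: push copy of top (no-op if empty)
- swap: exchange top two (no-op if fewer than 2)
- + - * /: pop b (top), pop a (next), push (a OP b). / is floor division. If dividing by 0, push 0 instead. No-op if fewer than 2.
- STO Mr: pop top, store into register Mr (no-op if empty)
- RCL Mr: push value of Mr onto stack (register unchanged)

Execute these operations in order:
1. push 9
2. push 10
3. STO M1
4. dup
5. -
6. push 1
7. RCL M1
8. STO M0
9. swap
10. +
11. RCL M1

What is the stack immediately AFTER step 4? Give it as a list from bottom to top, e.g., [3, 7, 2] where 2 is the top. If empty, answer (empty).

After op 1 (push 9): stack=[9] mem=[0,0,0,0]
After op 2 (push 10): stack=[9,10] mem=[0,0,0,0]
After op 3 (STO M1): stack=[9] mem=[0,10,0,0]
After op 4 (dup): stack=[9,9] mem=[0,10,0,0]

[9, 9]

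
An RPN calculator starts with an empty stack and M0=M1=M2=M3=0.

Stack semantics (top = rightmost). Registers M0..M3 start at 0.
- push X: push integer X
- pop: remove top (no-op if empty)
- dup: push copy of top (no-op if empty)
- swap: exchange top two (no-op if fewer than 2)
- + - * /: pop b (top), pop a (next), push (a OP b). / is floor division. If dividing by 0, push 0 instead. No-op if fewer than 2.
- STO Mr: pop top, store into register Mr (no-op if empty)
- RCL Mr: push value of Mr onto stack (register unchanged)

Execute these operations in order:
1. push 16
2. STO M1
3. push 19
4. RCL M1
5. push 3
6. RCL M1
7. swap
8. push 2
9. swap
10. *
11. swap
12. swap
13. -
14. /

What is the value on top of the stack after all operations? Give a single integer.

Answer: 1

Derivation:
After op 1 (push 16): stack=[16] mem=[0,0,0,0]
After op 2 (STO M1): stack=[empty] mem=[0,16,0,0]
After op 3 (push 19): stack=[19] mem=[0,16,0,0]
After op 4 (RCL M1): stack=[19,16] mem=[0,16,0,0]
After op 5 (push 3): stack=[19,16,3] mem=[0,16,0,0]
After op 6 (RCL M1): stack=[19,16,3,16] mem=[0,16,0,0]
After op 7 (swap): stack=[19,16,16,3] mem=[0,16,0,0]
After op 8 (push 2): stack=[19,16,16,3,2] mem=[0,16,0,0]
After op 9 (swap): stack=[19,16,16,2,3] mem=[0,16,0,0]
After op 10 (*): stack=[19,16,16,6] mem=[0,16,0,0]
After op 11 (swap): stack=[19,16,6,16] mem=[0,16,0,0]
After op 12 (swap): stack=[19,16,16,6] mem=[0,16,0,0]
After op 13 (-): stack=[19,16,10] mem=[0,16,0,0]
After op 14 (/): stack=[19,1] mem=[0,16,0,0]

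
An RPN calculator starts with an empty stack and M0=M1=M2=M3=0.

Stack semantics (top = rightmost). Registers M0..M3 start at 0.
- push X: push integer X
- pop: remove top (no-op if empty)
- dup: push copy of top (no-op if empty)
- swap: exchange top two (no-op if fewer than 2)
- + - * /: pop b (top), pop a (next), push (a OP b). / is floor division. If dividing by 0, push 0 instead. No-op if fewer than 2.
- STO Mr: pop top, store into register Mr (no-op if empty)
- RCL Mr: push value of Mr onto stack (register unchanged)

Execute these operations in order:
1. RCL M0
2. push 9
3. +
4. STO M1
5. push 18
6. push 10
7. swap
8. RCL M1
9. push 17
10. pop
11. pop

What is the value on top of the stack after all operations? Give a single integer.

Answer: 18

Derivation:
After op 1 (RCL M0): stack=[0] mem=[0,0,0,0]
After op 2 (push 9): stack=[0,9] mem=[0,0,0,0]
After op 3 (+): stack=[9] mem=[0,0,0,0]
After op 4 (STO M1): stack=[empty] mem=[0,9,0,0]
After op 5 (push 18): stack=[18] mem=[0,9,0,0]
After op 6 (push 10): stack=[18,10] mem=[0,9,0,0]
After op 7 (swap): stack=[10,18] mem=[0,9,0,0]
After op 8 (RCL M1): stack=[10,18,9] mem=[0,9,0,0]
After op 9 (push 17): stack=[10,18,9,17] mem=[0,9,0,0]
After op 10 (pop): stack=[10,18,9] mem=[0,9,0,0]
After op 11 (pop): stack=[10,18] mem=[0,9,0,0]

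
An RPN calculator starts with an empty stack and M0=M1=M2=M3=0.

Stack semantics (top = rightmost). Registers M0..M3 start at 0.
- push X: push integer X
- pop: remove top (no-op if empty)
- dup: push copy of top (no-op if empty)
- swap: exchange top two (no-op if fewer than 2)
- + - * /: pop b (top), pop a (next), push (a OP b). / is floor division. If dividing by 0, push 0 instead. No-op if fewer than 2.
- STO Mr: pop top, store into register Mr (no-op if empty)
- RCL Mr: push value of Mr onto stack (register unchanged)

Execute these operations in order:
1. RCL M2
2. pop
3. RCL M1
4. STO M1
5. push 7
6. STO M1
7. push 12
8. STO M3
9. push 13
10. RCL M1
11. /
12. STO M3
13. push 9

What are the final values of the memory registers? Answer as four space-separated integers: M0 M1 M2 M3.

Answer: 0 7 0 1

Derivation:
After op 1 (RCL M2): stack=[0] mem=[0,0,0,0]
After op 2 (pop): stack=[empty] mem=[0,0,0,0]
After op 3 (RCL M1): stack=[0] mem=[0,0,0,0]
After op 4 (STO M1): stack=[empty] mem=[0,0,0,0]
After op 5 (push 7): stack=[7] mem=[0,0,0,0]
After op 6 (STO M1): stack=[empty] mem=[0,7,0,0]
After op 7 (push 12): stack=[12] mem=[0,7,0,0]
After op 8 (STO M3): stack=[empty] mem=[0,7,0,12]
After op 9 (push 13): stack=[13] mem=[0,7,0,12]
After op 10 (RCL M1): stack=[13,7] mem=[0,7,0,12]
After op 11 (/): stack=[1] mem=[0,7,0,12]
After op 12 (STO M3): stack=[empty] mem=[0,7,0,1]
After op 13 (push 9): stack=[9] mem=[0,7,0,1]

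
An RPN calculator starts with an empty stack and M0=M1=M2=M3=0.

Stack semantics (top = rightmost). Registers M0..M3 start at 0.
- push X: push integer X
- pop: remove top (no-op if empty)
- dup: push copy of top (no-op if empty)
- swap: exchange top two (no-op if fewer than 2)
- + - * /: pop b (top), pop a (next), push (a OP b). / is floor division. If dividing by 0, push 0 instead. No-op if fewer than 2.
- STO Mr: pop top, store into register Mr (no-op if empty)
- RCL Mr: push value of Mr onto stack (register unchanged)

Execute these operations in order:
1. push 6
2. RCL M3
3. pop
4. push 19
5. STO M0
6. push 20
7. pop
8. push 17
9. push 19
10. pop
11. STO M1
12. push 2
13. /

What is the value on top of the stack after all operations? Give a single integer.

After op 1 (push 6): stack=[6] mem=[0,0,0,0]
After op 2 (RCL M3): stack=[6,0] mem=[0,0,0,0]
After op 3 (pop): stack=[6] mem=[0,0,0,0]
After op 4 (push 19): stack=[6,19] mem=[0,0,0,0]
After op 5 (STO M0): stack=[6] mem=[19,0,0,0]
After op 6 (push 20): stack=[6,20] mem=[19,0,0,0]
After op 7 (pop): stack=[6] mem=[19,0,0,0]
After op 8 (push 17): stack=[6,17] mem=[19,0,0,0]
After op 9 (push 19): stack=[6,17,19] mem=[19,0,0,0]
After op 10 (pop): stack=[6,17] mem=[19,0,0,0]
After op 11 (STO M1): stack=[6] mem=[19,17,0,0]
After op 12 (push 2): stack=[6,2] mem=[19,17,0,0]
After op 13 (/): stack=[3] mem=[19,17,0,0]

Answer: 3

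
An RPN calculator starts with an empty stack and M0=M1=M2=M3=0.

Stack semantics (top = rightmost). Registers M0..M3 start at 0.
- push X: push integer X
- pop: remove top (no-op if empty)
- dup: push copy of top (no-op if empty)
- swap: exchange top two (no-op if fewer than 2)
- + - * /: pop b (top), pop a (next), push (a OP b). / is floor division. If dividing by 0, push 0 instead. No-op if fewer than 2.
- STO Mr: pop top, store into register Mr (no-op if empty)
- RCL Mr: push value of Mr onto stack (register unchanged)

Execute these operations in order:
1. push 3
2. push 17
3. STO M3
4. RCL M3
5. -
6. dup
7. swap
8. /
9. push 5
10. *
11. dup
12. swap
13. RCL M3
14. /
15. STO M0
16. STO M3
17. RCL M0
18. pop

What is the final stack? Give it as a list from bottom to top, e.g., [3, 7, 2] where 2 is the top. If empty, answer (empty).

Answer: (empty)

Derivation:
After op 1 (push 3): stack=[3] mem=[0,0,0,0]
After op 2 (push 17): stack=[3,17] mem=[0,0,0,0]
After op 3 (STO M3): stack=[3] mem=[0,0,0,17]
After op 4 (RCL M3): stack=[3,17] mem=[0,0,0,17]
After op 5 (-): stack=[-14] mem=[0,0,0,17]
After op 6 (dup): stack=[-14,-14] mem=[0,0,0,17]
After op 7 (swap): stack=[-14,-14] mem=[0,0,0,17]
After op 8 (/): stack=[1] mem=[0,0,0,17]
After op 9 (push 5): stack=[1,5] mem=[0,0,0,17]
After op 10 (*): stack=[5] mem=[0,0,0,17]
After op 11 (dup): stack=[5,5] mem=[0,0,0,17]
After op 12 (swap): stack=[5,5] mem=[0,0,0,17]
After op 13 (RCL M3): stack=[5,5,17] mem=[0,0,0,17]
After op 14 (/): stack=[5,0] mem=[0,0,0,17]
After op 15 (STO M0): stack=[5] mem=[0,0,0,17]
After op 16 (STO M3): stack=[empty] mem=[0,0,0,5]
After op 17 (RCL M0): stack=[0] mem=[0,0,0,5]
After op 18 (pop): stack=[empty] mem=[0,0,0,5]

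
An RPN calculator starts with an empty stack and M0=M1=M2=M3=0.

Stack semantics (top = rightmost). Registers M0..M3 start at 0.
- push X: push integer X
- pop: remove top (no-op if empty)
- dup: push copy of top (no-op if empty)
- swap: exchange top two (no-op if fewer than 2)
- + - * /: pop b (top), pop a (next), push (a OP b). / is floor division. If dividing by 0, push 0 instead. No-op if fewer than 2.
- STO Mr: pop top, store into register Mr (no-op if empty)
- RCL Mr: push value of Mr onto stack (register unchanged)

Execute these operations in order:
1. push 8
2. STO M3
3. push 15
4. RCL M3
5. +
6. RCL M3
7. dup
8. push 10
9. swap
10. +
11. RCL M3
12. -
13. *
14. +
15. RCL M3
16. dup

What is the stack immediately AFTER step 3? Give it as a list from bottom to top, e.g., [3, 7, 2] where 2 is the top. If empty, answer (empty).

After op 1 (push 8): stack=[8] mem=[0,0,0,0]
After op 2 (STO M3): stack=[empty] mem=[0,0,0,8]
After op 3 (push 15): stack=[15] mem=[0,0,0,8]

[15]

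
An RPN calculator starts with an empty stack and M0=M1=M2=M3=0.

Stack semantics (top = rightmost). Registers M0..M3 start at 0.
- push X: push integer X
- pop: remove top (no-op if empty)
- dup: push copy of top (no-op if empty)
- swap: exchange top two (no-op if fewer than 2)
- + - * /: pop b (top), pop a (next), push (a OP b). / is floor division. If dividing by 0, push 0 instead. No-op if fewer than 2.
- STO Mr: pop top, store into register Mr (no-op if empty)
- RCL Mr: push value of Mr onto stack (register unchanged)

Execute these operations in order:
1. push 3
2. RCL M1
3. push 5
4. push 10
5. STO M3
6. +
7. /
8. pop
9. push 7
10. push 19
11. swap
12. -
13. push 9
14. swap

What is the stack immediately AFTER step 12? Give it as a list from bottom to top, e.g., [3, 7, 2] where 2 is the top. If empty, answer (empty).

After op 1 (push 3): stack=[3] mem=[0,0,0,0]
After op 2 (RCL M1): stack=[3,0] mem=[0,0,0,0]
After op 3 (push 5): stack=[3,0,5] mem=[0,0,0,0]
After op 4 (push 10): stack=[3,0,5,10] mem=[0,0,0,0]
After op 5 (STO M3): stack=[3,0,5] mem=[0,0,0,10]
After op 6 (+): stack=[3,5] mem=[0,0,0,10]
After op 7 (/): stack=[0] mem=[0,0,0,10]
After op 8 (pop): stack=[empty] mem=[0,0,0,10]
After op 9 (push 7): stack=[7] mem=[0,0,0,10]
After op 10 (push 19): stack=[7,19] mem=[0,0,0,10]
After op 11 (swap): stack=[19,7] mem=[0,0,0,10]
After op 12 (-): stack=[12] mem=[0,0,0,10]

[12]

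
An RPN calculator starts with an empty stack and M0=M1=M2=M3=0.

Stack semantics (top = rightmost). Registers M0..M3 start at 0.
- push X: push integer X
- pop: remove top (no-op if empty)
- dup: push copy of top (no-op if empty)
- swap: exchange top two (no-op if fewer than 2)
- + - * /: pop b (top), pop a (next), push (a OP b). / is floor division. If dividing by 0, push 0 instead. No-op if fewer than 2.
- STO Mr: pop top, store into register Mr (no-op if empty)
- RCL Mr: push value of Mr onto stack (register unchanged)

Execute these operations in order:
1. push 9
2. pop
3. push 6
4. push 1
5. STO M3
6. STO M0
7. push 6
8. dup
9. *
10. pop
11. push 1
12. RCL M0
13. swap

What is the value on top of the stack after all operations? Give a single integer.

After op 1 (push 9): stack=[9] mem=[0,0,0,0]
After op 2 (pop): stack=[empty] mem=[0,0,0,0]
After op 3 (push 6): stack=[6] mem=[0,0,0,0]
After op 4 (push 1): stack=[6,1] mem=[0,0,0,0]
After op 5 (STO M3): stack=[6] mem=[0,0,0,1]
After op 6 (STO M0): stack=[empty] mem=[6,0,0,1]
After op 7 (push 6): stack=[6] mem=[6,0,0,1]
After op 8 (dup): stack=[6,6] mem=[6,0,0,1]
After op 9 (*): stack=[36] mem=[6,0,0,1]
After op 10 (pop): stack=[empty] mem=[6,0,0,1]
After op 11 (push 1): stack=[1] mem=[6,0,0,1]
After op 12 (RCL M0): stack=[1,6] mem=[6,0,0,1]
After op 13 (swap): stack=[6,1] mem=[6,0,0,1]

Answer: 1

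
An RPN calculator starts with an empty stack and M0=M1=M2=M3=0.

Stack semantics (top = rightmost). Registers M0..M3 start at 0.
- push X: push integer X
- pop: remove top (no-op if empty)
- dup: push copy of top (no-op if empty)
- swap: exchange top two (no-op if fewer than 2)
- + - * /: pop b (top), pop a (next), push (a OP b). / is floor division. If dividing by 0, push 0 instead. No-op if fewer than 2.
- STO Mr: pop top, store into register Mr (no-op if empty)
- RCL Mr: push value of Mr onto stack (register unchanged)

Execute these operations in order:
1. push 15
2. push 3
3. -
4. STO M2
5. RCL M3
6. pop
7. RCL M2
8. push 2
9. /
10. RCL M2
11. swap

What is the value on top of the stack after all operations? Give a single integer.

Answer: 6

Derivation:
After op 1 (push 15): stack=[15] mem=[0,0,0,0]
After op 2 (push 3): stack=[15,3] mem=[0,0,0,0]
After op 3 (-): stack=[12] mem=[0,0,0,0]
After op 4 (STO M2): stack=[empty] mem=[0,0,12,0]
After op 5 (RCL M3): stack=[0] mem=[0,0,12,0]
After op 6 (pop): stack=[empty] mem=[0,0,12,0]
After op 7 (RCL M2): stack=[12] mem=[0,0,12,0]
After op 8 (push 2): stack=[12,2] mem=[0,0,12,0]
After op 9 (/): stack=[6] mem=[0,0,12,0]
After op 10 (RCL M2): stack=[6,12] mem=[0,0,12,0]
After op 11 (swap): stack=[12,6] mem=[0,0,12,0]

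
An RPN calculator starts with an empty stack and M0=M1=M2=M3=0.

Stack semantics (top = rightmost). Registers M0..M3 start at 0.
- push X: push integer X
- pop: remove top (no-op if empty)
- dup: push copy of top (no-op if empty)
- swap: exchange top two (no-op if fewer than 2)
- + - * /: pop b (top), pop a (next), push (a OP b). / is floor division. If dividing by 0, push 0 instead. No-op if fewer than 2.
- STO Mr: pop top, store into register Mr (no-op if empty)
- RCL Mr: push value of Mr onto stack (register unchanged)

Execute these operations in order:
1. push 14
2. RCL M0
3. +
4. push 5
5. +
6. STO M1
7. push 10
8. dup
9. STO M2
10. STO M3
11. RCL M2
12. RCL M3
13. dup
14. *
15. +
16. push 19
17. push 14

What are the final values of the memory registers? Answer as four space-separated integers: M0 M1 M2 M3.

Answer: 0 19 10 10

Derivation:
After op 1 (push 14): stack=[14] mem=[0,0,0,0]
After op 2 (RCL M0): stack=[14,0] mem=[0,0,0,0]
After op 3 (+): stack=[14] mem=[0,0,0,0]
After op 4 (push 5): stack=[14,5] mem=[0,0,0,0]
After op 5 (+): stack=[19] mem=[0,0,0,0]
After op 6 (STO M1): stack=[empty] mem=[0,19,0,0]
After op 7 (push 10): stack=[10] mem=[0,19,0,0]
After op 8 (dup): stack=[10,10] mem=[0,19,0,0]
After op 9 (STO M2): stack=[10] mem=[0,19,10,0]
After op 10 (STO M3): stack=[empty] mem=[0,19,10,10]
After op 11 (RCL M2): stack=[10] mem=[0,19,10,10]
After op 12 (RCL M3): stack=[10,10] mem=[0,19,10,10]
After op 13 (dup): stack=[10,10,10] mem=[0,19,10,10]
After op 14 (*): stack=[10,100] mem=[0,19,10,10]
After op 15 (+): stack=[110] mem=[0,19,10,10]
After op 16 (push 19): stack=[110,19] mem=[0,19,10,10]
After op 17 (push 14): stack=[110,19,14] mem=[0,19,10,10]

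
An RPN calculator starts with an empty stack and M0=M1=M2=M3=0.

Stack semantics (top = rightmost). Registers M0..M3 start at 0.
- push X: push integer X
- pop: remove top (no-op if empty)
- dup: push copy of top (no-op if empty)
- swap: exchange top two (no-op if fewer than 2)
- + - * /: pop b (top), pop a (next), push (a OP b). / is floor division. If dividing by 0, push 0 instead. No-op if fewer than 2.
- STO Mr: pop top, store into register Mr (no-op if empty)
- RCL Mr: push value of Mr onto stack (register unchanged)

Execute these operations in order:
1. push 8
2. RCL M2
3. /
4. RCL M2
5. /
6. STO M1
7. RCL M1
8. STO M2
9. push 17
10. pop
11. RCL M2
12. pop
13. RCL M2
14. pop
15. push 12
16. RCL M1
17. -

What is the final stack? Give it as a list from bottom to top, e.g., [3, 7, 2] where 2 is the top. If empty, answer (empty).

After op 1 (push 8): stack=[8] mem=[0,0,0,0]
After op 2 (RCL M2): stack=[8,0] mem=[0,0,0,0]
After op 3 (/): stack=[0] mem=[0,0,0,0]
After op 4 (RCL M2): stack=[0,0] mem=[0,0,0,0]
After op 5 (/): stack=[0] mem=[0,0,0,0]
After op 6 (STO M1): stack=[empty] mem=[0,0,0,0]
After op 7 (RCL M1): stack=[0] mem=[0,0,0,0]
After op 8 (STO M2): stack=[empty] mem=[0,0,0,0]
After op 9 (push 17): stack=[17] mem=[0,0,0,0]
After op 10 (pop): stack=[empty] mem=[0,0,0,0]
After op 11 (RCL M2): stack=[0] mem=[0,0,0,0]
After op 12 (pop): stack=[empty] mem=[0,0,0,0]
After op 13 (RCL M2): stack=[0] mem=[0,0,0,0]
After op 14 (pop): stack=[empty] mem=[0,0,0,0]
After op 15 (push 12): stack=[12] mem=[0,0,0,0]
After op 16 (RCL M1): stack=[12,0] mem=[0,0,0,0]
After op 17 (-): stack=[12] mem=[0,0,0,0]

Answer: [12]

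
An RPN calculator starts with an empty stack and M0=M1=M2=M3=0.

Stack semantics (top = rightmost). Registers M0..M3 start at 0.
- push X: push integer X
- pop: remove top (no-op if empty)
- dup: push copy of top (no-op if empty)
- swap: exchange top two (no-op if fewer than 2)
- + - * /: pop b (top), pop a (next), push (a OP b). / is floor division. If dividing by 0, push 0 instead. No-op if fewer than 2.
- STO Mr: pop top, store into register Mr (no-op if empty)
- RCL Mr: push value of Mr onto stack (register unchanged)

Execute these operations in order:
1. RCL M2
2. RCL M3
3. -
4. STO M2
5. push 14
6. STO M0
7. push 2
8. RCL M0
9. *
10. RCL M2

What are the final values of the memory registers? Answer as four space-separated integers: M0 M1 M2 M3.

After op 1 (RCL M2): stack=[0] mem=[0,0,0,0]
After op 2 (RCL M3): stack=[0,0] mem=[0,0,0,0]
After op 3 (-): stack=[0] mem=[0,0,0,0]
After op 4 (STO M2): stack=[empty] mem=[0,0,0,0]
After op 5 (push 14): stack=[14] mem=[0,0,0,0]
After op 6 (STO M0): stack=[empty] mem=[14,0,0,0]
After op 7 (push 2): stack=[2] mem=[14,0,0,0]
After op 8 (RCL M0): stack=[2,14] mem=[14,0,0,0]
After op 9 (*): stack=[28] mem=[14,0,0,0]
After op 10 (RCL M2): stack=[28,0] mem=[14,0,0,0]

Answer: 14 0 0 0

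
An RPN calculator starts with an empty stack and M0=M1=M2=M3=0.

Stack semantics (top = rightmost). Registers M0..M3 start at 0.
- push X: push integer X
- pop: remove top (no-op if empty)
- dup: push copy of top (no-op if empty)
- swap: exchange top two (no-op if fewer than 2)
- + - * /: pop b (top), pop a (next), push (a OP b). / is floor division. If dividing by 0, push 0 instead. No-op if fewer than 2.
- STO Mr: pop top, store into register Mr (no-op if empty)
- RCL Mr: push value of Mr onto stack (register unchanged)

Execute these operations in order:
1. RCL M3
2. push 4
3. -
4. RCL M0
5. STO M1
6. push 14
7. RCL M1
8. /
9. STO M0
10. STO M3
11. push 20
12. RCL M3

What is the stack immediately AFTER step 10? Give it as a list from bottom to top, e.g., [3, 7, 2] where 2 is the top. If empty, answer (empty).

After op 1 (RCL M3): stack=[0] mem=[0,0,0,0]
After op 2 (push 4): stack=[0,4] mem=[0,0,0,0]
After op 3 (-): stack=[-4] mem=[0,0,0,0]
After op 4 (RCL M0): stack=[-4,0] mem=[0,0,0,0]
After op 5 (STO M1): stack=[-4] mem=[0,0,0,0]
After op 6 (push 14): stack=[-4,14] mem=[0,0,0,0]
After op 7 (RCL M1): stack=[-4,14,0] mem=[0,0,0,0]
After op 8 (/): stack=[-4,0] mem=[0,0,0,0]
After op 9 (STO M0): stack=[-4] mem=[0,0,0,0]
After op 10 (STO M3): stack=[empty] mem=[0,0,0,-4]

(empty)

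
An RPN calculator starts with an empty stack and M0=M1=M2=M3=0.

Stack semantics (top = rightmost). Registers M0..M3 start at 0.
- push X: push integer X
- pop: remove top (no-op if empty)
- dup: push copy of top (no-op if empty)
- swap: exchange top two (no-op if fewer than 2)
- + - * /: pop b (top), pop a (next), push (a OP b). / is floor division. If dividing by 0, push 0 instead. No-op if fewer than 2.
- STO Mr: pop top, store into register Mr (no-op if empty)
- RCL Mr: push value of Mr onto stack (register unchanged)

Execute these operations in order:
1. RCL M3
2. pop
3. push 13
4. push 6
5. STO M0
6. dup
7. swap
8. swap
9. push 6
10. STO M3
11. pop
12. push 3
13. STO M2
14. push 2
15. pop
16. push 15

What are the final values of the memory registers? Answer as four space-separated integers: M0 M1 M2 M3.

Answer: 6 0 3 6

Derivation:
After op 1 (RCL M3): stack=[0] mem=[0,0,0,0]
After op 2 (pop): stack=[empty] mem=[0,0,0,0]
After op 3 (push 13): stack=[13] mem=[0,0,0,0]
After op 4 (push 6): stack=[13,6] mem=[0,0,0,0]
After op 5 (STO M0): stack=[13] mem=[6,0,0,0]
After op 6 (dup): stack=[13,13] mem=[6,0,0,0]
After op 7 (swap): stack=[13,13] mem=[6,0,0,0]
After op 8 (swap): stack=[13,13] mem=[6,0,0,0]
After op 9 (push 6): stack=[13,13,6] mem=[6,0,0,0]
After op 10 (STO M3): stack=[13,13] mem=[6,0,0,6]
After op 11 (pop): stack=[13] mem=[6,0,0,6]
After op 12 (push 3): stack=[13,3] mem=[6,0,0,6]
After op 13 (STO M2): stack=[13] mem=[6,0,3,6]
After op 14 (push 2): stack=[13,2] mem=[6,0,3,6]
After op 15 (pop): stack=[13] mem=[6,0,3,6]
After op 16 (push 15): stack=[13,15] mem=[6,0,3,6]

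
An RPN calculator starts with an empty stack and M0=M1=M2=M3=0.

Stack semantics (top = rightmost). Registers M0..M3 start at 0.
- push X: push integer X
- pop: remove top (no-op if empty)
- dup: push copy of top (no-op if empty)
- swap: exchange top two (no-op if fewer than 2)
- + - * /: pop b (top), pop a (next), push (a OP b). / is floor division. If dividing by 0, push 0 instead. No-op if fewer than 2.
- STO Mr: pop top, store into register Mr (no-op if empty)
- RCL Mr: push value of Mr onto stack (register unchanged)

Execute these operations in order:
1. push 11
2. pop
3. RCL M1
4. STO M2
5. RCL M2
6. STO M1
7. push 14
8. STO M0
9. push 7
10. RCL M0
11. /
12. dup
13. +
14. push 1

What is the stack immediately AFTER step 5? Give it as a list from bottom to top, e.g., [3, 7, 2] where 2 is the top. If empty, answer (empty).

After op 1 (push 11): stack=[11] mem=[0,0,0,0]
After op 2 (pop): stack=[empty] mem=[0,0,0,0]
After op 3 (RCL M1): stack=[0] mem=[0,0,0,0]
After op 4 (STO M2): stack=[empty] mem=[0,0,0,0]
After op 5 (RCL M2): stack=[0] mem=[0,0,0,0]

[0]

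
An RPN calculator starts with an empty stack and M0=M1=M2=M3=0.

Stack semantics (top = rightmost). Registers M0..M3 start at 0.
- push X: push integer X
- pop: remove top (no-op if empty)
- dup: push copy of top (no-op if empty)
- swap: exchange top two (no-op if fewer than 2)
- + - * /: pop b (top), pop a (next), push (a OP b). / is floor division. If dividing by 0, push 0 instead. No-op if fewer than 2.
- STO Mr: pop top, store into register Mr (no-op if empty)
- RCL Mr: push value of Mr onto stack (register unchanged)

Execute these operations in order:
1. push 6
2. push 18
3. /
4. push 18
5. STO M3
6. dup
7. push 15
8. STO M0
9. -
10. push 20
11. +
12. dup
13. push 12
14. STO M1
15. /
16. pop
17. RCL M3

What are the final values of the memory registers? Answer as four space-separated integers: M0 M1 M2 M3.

Answer: 15 12 0 18

Derivation:
After op 1 (push 6): stack=[6] mem=[0,0,0,0]
After op 2 (push 18): stack=[6,18] mem=[0,0,0,0]
After op 3 (/): stack=[0] mem=[0,0,0,0]
After op 4 (push 18): stack=[0,18] mem=[0,0,0,0]
After op 5 (STO M3): stack=[0] mem=[0,0,0,18]
After op 6 (dup): stack=[0,0] mem=[0,0,0,18]
After op 7 (push 15): stack=[0,0,15] mem=[0,0,0,18]
After op 8 (STO M0): stack=[0,0] mem=[15,0,0,18]
After op 9 (-): stack=[0] mem=[15,0,0,18]
After op 10 (push 20): stack=[0,20] mem=[15,0,0,18]
After op 11 (+): stack=[20] mem=[15,0,0,18]
After op 12 (dup): stack=[20,20] mem=[15,0,0,18]
After op 13 (push 12): stack=[20,20,12] mem=[15,0,0,18]
After op 14 (STO M1): stack=[20,20] mem=[15,12,0,18]
After op 15 (/): stack=[1] mem=[15,12,0,18]
After op 16 (pop): stack=[empty] mem=[15,12,0,18]
After op 17 (RCL M3): stack=[18] mem=[15,12,0,18]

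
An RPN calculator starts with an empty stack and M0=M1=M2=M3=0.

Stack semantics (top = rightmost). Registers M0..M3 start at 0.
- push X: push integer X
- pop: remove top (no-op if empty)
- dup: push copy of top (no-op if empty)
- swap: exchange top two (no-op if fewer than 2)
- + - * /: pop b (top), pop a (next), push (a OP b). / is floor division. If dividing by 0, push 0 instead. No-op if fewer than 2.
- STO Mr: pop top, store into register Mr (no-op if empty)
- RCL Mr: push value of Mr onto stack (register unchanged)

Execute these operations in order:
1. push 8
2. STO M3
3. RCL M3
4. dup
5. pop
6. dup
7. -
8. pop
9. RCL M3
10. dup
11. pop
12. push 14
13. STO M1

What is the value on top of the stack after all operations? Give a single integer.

Answer: 8

Derivation:
After op 1 (push 8): stack=[8] mem=[0,0,0,0]
After op 2 (STO M3): stack=[empty] mem=[0,0,0,8]
After op 3 (RCL M3): stack=[8] mem=[0,0,0,8]
After op 4 (dup): stack=[8,8] mem=[0,0,0,8]
After op 5 (pop): stack=[8] mem=[0,0,0,8]
After op 6 (dup): stack=[8,8] mem=[0,0,0,8]
After op 7 (-): stack=[0] mem=[0,0,0,8]
After op 8 (pop): stack=[empty] mem=[0,0,0,8]
After op 9 (RCL M3): stack=[8] mem=[0,0,0,8]
After op 10 (dup): stack=[8,8] mem=[0,0,0,8]
After op 11 (pop): stack=[8] mem=[0,0,0,8]
After op 12 (push 14): stack=[8,14] mem=[0,0,0,8]
After op 13 (STO M1): stack=[8] mem=[0,14,0,8]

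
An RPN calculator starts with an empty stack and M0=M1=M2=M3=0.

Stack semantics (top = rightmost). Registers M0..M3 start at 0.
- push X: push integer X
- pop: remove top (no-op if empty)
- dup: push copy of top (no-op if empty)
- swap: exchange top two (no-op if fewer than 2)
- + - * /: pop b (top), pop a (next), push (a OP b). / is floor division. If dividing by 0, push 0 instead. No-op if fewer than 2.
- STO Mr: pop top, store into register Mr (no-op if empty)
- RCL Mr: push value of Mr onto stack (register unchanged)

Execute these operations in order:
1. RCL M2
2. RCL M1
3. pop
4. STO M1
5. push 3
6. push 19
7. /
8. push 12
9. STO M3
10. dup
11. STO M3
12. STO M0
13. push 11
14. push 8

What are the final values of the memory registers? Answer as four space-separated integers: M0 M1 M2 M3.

After op 1 (RCL M2): stack=[0] mem=[0,0,0,0]
After op 2 (RCL M1): stack=[0,0] mem=[0,0,0,0]
After op 3 (pop): stack=[0] mem=[0,0,0,0]
After op 4 (STO M1): stack=[empty] mem=[0,0,0,0]
After op 5 (push 3): stack=[3] mem=[0,0,0,0]
After op 6 (push 19): stack=[3,19] mem=[0,0,0,0]
After op 7 (/): stack=[0] mem=[0,0,0,0]
After op 8 (push 12): stack=[0,12] mem=[0,0,0,0]
After op 9 (STO M3): stack=[0] mem=[0,0,0,12]
After op 10 (dup): stack=[0,0] mem=[0,0,0,12]
After op 11 (STO M3): stack=[0] mem=[0,0,0,0]
After op 12 (STO M0): stack=[empty] mem=[0,0,0,0]
After op 13 (push 11): stack=[11] mem=[0,0,0,0]
After op 14 (push 8): stack=[11,8] mem=[0,0,0,0]

Answer: 0 0 0 0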